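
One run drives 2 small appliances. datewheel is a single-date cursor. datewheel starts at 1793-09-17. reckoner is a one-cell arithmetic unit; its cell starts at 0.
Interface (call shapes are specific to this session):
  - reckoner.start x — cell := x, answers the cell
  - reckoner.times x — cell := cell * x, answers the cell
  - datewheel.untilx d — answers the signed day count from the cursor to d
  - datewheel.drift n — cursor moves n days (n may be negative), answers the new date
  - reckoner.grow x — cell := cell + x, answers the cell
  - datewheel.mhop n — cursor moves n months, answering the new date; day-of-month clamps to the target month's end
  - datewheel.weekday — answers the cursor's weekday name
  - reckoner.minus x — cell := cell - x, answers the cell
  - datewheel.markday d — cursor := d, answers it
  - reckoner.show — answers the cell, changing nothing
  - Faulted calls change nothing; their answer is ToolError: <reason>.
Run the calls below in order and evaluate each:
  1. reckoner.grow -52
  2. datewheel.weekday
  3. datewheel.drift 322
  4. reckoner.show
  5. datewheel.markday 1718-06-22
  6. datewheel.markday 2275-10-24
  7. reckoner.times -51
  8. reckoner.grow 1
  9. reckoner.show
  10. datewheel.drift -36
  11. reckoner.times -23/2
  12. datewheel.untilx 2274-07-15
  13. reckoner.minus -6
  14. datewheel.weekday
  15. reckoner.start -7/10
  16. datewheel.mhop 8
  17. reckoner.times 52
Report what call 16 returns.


CALL reckoner.grow[-52]
RET  -52
CALL datewheel.weekday[]
RET  Tuesday
CALL datewheel.drift[322]
RET  1794-08-05
CALL reckoner.show[]
RET  -52
CALL datewheel.markday[1718-06-22]
RET  1718-06-22
CALL datewheel.markday[2275-10-24]
RET  2275-10-24
CALL reckoner.times[-51]
RET  2652
CALL reckoner.grow[1]
RET  2653
CALL reckoner.show[]
RET  2653
CALL datewheel.drift[-36]
RET  2275-09-18
CALL reckoner.times[-23/2]
RET  -61019/2
CALL datewheel.untilx[2274-07-15]
RET  -430
CALL reckoner.minus[-6]
RET  -61007/2
CALL datewheel.weekday[]
RET  Saturday
CALL reckoner.start[-7/10]
RET  -7/10
CALL datewheel.mhop[8]
RET  2276-05-18
CALL reckoner.times[52]
RET  -182/5

Answer: 2276-05-18


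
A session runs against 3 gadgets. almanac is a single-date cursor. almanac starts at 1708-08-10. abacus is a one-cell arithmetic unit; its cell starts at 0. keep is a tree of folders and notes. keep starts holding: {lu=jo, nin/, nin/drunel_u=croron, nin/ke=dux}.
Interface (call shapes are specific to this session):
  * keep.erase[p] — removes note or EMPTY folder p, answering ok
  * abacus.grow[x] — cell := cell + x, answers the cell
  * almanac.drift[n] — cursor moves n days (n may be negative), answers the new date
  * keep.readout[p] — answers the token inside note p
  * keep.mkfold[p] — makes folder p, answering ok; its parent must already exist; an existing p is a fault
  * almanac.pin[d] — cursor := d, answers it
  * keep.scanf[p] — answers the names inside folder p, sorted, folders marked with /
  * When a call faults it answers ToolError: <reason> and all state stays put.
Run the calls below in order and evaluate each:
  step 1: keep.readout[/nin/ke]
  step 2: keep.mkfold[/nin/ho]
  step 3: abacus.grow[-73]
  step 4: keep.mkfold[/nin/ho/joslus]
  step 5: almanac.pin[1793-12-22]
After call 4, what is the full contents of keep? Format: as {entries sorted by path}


Answer: {lu=jo, nin/, nin/drunel_u=croron, nin/ho/, nin/ho/joslus/, nin/ke=dux}

Derivation:
>>> keep.readout /nin/ke
= dux
>>> keep.mkfold /nin/ho
= ok
>>> abacus.grow -73
= -73
>>> keep.mkfold /nin/ho/joslus
= ok
>>> almanac.pin 1793-12-22
= 1793-12-22


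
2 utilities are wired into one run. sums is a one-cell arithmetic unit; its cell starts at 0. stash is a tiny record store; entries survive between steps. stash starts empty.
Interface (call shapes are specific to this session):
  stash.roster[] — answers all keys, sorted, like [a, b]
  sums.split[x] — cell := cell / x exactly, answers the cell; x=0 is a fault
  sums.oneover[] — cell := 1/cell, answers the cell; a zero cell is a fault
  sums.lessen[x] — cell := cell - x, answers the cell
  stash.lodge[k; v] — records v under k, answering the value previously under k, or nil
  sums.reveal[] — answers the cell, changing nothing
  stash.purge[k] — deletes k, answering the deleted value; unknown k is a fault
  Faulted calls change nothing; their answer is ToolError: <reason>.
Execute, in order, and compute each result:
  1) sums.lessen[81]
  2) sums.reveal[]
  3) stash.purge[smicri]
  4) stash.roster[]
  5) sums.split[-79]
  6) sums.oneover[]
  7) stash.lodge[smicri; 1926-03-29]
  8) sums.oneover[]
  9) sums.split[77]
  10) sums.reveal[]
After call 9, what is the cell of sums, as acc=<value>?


Answer: acc=81/6083

Derivation:
! sums.lessen(x: 81) ~> -81
! sums.reveal() ~> -81
! stash.purge(k: smicri) ~> ToolError: no such key smicri
! stash.roster() ~> []
! sums.split(x: -79) ~> 81/79
! sums.oneover() ~> 79/81
! stash.lodge(k: smicri, v: 1926-03-29) ~> nil
! sums.oneover() ~> 81/79
! sums.split(x: 77) ~> 81/6083
! sums.reveal() ~> 81/6083


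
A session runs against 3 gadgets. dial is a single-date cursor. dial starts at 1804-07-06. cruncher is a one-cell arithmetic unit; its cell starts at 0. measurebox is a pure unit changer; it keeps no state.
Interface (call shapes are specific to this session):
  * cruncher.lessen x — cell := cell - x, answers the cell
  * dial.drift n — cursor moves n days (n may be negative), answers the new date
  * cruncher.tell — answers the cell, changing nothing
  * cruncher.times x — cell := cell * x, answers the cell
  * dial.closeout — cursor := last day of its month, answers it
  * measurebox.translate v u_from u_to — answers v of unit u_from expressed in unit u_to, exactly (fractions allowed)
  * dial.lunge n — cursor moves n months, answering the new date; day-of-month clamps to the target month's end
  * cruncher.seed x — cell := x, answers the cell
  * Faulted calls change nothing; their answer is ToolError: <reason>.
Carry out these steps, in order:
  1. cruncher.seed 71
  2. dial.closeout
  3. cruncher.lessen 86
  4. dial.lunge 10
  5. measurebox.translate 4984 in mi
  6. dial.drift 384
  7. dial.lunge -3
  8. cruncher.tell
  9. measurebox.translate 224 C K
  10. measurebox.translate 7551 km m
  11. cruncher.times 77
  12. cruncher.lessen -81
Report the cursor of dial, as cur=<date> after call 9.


Answer: cur=1806-03-19

Derivation:
~$ cruncher.seed x=71
:: 71
~$ dial.closeout
:: 1804-07-31
~$ cruncher.lessen x=86
:: -15
~$ dial.lunge n=10
:: 1805-05-31
~$ measurebox.translate v=4984 u_from=in u_to=mi
:: 623/7920
~$ dial.drift n=384
:: 1806-06-19
~$ dial.lunge n=-3
:: 1806-03-19
~$ cruncher.tell
:: -15
~$ measurebox.translate v=224 u_from=C u_to=K
:: 9943/20
~$ measurebox.translate v=7551 u_from=km u_to=m
:: 7551000
~$ cruncher.times x=77
:: -1155
~$ cruncher.lessen x=-81
:: -1074


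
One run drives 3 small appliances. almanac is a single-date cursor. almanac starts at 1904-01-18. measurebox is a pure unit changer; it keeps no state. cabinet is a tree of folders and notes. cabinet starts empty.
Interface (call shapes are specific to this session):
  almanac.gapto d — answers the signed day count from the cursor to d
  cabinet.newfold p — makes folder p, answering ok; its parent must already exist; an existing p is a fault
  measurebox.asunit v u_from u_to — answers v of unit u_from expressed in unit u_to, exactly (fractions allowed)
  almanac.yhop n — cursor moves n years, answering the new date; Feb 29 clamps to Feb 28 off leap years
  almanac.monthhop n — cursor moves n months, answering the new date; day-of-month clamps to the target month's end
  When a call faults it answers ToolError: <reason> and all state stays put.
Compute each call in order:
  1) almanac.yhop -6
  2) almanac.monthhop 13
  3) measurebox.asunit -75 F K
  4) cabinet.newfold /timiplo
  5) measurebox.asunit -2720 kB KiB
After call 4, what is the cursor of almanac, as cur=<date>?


Answer: cur=1899-02-18

Derivation:
==> almanac.yhop(-6)
<== 1898-01-18
==> almanac.monthhop(13)
<== 1899-02-18
==> measurebox.asunit(-75, F, K)
<== 38467/180
==> cabinet.newfold(/timiplo)
<== ok
==> measurebox.asunit(-2720, kB, KiB)
<== -10625/4


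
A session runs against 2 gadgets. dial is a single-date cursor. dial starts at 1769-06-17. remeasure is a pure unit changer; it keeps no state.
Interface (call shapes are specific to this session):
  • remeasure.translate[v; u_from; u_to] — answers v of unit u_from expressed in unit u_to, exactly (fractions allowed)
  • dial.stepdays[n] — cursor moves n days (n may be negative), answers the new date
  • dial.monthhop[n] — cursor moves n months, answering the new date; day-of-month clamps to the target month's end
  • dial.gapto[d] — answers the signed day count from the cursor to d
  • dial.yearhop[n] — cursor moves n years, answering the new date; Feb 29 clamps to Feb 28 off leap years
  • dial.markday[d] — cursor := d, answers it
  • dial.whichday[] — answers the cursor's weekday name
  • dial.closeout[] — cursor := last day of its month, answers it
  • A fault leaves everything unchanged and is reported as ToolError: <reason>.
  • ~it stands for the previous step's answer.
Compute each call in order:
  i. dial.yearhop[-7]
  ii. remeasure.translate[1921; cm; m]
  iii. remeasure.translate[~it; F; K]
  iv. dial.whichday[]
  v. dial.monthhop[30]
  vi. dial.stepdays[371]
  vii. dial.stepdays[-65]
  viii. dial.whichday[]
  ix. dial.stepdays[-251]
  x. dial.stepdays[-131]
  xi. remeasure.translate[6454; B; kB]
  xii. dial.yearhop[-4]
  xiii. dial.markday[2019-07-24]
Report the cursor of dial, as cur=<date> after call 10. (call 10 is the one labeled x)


Answer: cur=1764-10-02

Derivation:
I use dial.yearhop passing n: -7, → 1762-06-17.
I run remeasure.translate passing v: 1921, u_from: cm, u_to: m, and get 1921/100.
I call remeasure.translate passing v: ~it, u_from: F, u_to: K, giving 11972/45.
Next I call dial.whichday, and get Thursday.
Then dial.monthhop passing n: 30, — result: 1764-12-17.
I invoke dial.stepdays passing n: 371: 1765-12-23.
Calling dial.stepdays passing n: -65: 1765-10-19.
Then dial.whichday, and observe Saturday.
Calling dial.stepdays passing n: -251, yielding 1765-02-10.
Then dial.stepdays passing n: -131, giving 1764-10-02.
Invoking remeasure.translate passing v: 6454, u_from: B, u_to: kB, — result: 3227/500.
Then dial.yearhop passing n: -4: 1760-10-02.
Invoking dial.markday passing d: 2019-07-24, → 2019-07-24.


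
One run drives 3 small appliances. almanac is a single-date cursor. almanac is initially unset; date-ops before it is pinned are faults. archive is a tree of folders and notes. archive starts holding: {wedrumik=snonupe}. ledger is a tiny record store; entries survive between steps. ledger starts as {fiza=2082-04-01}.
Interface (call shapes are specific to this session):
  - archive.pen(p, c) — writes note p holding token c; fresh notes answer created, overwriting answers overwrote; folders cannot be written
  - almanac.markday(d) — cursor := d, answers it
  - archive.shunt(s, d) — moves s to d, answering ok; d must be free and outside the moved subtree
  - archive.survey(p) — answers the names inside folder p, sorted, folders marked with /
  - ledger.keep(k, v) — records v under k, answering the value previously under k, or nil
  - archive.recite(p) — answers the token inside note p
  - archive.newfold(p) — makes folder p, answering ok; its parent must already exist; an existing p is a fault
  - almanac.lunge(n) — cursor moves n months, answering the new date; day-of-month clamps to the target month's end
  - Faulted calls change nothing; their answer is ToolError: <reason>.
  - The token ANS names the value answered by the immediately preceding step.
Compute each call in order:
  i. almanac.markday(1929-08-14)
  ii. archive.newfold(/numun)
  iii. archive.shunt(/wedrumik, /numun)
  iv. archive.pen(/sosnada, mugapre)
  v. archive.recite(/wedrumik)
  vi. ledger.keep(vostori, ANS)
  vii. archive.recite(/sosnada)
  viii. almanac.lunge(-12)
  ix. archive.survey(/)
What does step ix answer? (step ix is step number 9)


Answer: [numun/, sosnada, wedrumik]

Derivation:
-> almanac.markday(d=1929-08-14)
<- 1929-08-14
-> archive.newfold(p=/numun)
<- ok
-> archive.shunt(s=/wedrumik, d=/numun)
<- ToolError: exists
-> archive.pen(p=/sosnada, c=mugapre)
<- created
-> archive.recite(p=/wedrumik)
<- snonupe
-> ledger.keep(k=vostori, v=ANS)
<- nil
-> archive.recite(p=/sosnada)
<- mugapre
-> almanac.lunge(n=-12)
<- 1928-08-14
-> archive.survey(p=/)
<- [numun/, sosnada, wedrumik]


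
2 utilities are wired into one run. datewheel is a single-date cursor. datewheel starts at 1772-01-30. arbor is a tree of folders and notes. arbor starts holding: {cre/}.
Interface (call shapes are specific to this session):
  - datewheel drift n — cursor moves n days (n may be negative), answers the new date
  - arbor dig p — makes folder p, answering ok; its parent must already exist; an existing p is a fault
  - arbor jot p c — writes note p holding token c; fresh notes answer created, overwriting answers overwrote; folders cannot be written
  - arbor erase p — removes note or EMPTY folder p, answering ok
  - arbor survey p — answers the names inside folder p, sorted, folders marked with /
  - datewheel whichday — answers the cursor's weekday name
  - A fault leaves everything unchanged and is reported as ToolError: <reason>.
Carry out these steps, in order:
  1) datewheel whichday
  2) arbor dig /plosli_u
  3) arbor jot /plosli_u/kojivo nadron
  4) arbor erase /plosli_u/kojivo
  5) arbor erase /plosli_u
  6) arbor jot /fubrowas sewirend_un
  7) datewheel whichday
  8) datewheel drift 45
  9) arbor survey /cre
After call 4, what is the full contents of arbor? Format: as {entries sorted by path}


Answer: {cre/, plosli_u/}

Derivation:
~$ datewheel whichday
  Thursday
~$ arbor dig p→/plosli_u
  ok
~$ arbor jot p→/plosli_u/kojivo c→nadron
  created
~$ arbor erase p→/plosli_u/kojivo
  ok
~$ arbor erase p→/plosli_u
  ok
~$ arbor jot p→/fubrowas c→sewirend_un
  created
~$ datewheel whichday
  Thursday
~$ datewheel drift n→45
  1772-03-15
~$ arbor survey p→/cre
  []


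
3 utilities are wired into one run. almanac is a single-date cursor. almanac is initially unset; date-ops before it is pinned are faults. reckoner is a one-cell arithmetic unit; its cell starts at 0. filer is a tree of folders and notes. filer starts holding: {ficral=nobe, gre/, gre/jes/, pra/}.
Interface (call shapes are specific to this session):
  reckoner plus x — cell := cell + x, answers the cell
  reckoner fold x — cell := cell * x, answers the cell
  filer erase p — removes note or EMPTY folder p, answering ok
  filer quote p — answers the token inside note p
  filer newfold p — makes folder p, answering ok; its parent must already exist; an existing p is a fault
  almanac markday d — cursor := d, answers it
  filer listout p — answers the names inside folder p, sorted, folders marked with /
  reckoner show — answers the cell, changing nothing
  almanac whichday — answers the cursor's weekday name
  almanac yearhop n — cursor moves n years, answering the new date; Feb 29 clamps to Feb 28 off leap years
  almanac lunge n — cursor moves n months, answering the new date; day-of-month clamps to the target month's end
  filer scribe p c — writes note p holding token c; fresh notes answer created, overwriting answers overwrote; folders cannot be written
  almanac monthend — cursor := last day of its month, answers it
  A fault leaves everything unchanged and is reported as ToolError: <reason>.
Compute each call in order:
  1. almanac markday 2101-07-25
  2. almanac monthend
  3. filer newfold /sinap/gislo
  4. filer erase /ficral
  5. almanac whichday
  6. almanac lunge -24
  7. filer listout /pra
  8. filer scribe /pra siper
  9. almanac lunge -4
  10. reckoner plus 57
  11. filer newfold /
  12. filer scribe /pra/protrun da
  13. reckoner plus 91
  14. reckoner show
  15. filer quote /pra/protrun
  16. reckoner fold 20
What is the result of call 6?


// 1. almanac markday(d→2101-07-25) == 2101-07-25
// 2. almanac monthend() == 2101-07-31
// 3. filer newfold(p→/sinap/gislo) == ToolError: no parent
// 4. filer erase(p→/ficral) == ok
// 5. almanac whichday() == Sunday
// 6. almanac lunge(n→-24) == 2099-07-31
// 7. filer listout(p→/pra) == []
// 8. filer scribe(p→/pra, c→siper) == ToolError: is a directory
// 9. almanac lunge(n→-4) == 2099-03-31
// 10. reckoner plus(x→57) == 57
// 11. filer newfold(p→/) == ToolError: exists
// 12. filer scribe(p→/pra/protrun, c→da) == created
// 13. reckoner plus(x→91) == 148
// 14. reckoner show() == 148
// 15. filer quote(p→/pra/protrun) == da
// 16. reckoner fold(x→20) == 2960

Answer: 2099-07-31


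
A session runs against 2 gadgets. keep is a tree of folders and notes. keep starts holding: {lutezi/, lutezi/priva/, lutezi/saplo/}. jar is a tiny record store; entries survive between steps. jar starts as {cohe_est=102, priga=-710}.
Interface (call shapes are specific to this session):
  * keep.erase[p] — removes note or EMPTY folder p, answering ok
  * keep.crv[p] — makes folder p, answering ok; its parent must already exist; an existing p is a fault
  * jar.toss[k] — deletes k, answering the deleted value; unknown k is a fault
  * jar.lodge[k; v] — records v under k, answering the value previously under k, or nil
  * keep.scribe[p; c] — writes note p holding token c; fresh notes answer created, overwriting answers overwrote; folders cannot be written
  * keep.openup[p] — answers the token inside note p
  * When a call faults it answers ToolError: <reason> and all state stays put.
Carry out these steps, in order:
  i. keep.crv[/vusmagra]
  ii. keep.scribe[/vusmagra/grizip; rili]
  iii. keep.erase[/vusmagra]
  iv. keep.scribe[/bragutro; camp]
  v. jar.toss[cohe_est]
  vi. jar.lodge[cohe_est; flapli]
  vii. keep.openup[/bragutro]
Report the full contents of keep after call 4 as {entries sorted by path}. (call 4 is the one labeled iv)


Answer: {bragutro=camp, lutezi/, lutezi/priva/, lutezi/saplo/, vusmagra/, vusmagra/grizip=rili}

Derivation:
>> keep.crv(p→/vusmagra)
<< ok
>> keep.scribe(p→/vusmagra/grizip, c→rili)
<< created
>> keep.erase(p→/vusmagra)
<< ToolError: not empty
>> keep.scribe(p→/bragutro, c→camp)
<< created
>> jar.toss(k→cohe_est)
<< 102
>> jar.lodge(k→cohe_est, v→flapli)
<< nil
>> keep.openup(p→/bragutro)
<< camp


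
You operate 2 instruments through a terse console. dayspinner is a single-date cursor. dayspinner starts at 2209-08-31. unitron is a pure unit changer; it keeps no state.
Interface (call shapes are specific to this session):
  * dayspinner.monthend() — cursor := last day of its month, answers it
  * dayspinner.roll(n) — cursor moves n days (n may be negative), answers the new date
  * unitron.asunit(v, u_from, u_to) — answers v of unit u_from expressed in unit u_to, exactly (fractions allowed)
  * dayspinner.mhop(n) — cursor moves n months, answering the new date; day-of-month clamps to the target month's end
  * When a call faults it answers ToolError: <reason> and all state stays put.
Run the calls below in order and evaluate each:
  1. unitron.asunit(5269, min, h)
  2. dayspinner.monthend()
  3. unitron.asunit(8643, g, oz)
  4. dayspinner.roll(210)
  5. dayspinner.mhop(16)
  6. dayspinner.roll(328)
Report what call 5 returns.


·→ unitron.asunit(v: 5269, u_from: min, u_to: h)
·← 5269/60
·→ dayspinner.monthend()
·← 2209-08-31
·→ unitron.asunit(v: 8643, u_from: g, u_to: oz)
·← 13828800000/45359237
·→ dayspinner.roll(n: 210)
·← 2210-03-29
·→ dayspinner.mhop(n: 16)
·← 2211-07-29
·→ dayspinner.roll(n: 328)
·← 2212-06-21

Answer: 2211-07-29


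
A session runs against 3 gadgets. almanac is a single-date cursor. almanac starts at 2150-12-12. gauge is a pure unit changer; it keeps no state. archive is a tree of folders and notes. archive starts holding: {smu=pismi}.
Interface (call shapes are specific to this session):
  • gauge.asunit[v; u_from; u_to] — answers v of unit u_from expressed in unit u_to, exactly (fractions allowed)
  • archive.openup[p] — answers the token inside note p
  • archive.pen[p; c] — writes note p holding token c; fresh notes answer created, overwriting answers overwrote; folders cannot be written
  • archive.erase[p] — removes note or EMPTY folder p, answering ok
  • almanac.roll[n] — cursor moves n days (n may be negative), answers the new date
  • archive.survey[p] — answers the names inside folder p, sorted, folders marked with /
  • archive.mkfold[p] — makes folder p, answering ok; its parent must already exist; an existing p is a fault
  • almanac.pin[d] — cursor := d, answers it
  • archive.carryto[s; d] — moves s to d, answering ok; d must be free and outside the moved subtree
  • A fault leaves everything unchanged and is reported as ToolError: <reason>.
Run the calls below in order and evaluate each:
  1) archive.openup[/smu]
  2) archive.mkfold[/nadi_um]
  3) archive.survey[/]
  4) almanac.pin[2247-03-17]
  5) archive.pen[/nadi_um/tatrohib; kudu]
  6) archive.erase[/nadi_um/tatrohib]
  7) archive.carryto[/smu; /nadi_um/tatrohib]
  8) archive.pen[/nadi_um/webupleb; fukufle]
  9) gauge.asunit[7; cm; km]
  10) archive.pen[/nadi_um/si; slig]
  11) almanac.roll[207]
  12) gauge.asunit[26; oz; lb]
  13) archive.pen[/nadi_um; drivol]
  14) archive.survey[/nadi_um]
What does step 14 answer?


Answer: [si, tatrohib, webupleb]

Derivation:
Now I run archive.openup(p=/smu), and see pismi.
Calling archive.mkfold(p=/nadi_um), which returns ok.
I try archive.survey(p=/), and see [nadi_um/, smu].
I run almanac.pin(d=2247-03-17), which returns 2247-03-17.
I invoke archive.pen(p=/nadi_um/tatrohib, c=kudu), yielding created.
Calling archive.erase(p=/nadi_um/tatrohib), yielding ok.
I use archive.carryto(s=/smu, d=/nadi_um/tatrohib), and get ok.
I invoke archive.pen(p=/nadi_um/webupleb, c=fukufle), — result: created.
I use gauge.asunit(v=7, u_from=cm, u_to=km), and get 7/100000.
I try archive.pen(p=/nadi_um/si, c=slig), and see created.
Calling almanac.roll(n=207), which returns 2247-10-10.
Using gauge.asunit(v=26, u_from=oz, u_to=lb), → 13/8.
Calling archive.pen(p=/nadi_um, c=drivol), yielding ToolError: is a directory.
I invoke archive.survey(p=/nadi_um), and see [si, tatrohib, webupleb].


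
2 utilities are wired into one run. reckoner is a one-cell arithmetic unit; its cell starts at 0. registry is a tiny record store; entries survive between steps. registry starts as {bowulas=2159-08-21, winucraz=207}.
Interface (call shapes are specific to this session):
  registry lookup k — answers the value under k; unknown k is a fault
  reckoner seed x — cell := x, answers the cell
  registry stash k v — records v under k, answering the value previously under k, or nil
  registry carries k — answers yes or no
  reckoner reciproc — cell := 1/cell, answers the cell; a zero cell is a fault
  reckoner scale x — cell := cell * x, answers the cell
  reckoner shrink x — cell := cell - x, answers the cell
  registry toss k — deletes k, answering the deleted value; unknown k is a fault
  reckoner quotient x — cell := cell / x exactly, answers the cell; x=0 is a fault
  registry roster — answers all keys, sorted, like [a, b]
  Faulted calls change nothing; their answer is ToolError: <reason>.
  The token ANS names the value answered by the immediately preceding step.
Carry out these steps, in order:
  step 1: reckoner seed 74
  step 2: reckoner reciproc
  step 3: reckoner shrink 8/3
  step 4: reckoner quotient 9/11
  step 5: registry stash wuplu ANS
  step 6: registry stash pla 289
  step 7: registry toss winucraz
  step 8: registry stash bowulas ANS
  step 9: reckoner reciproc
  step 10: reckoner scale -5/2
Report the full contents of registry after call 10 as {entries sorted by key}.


Answer: {bowulas=207, pla=289, wuplu=-6479/1998}

Derivation:
~$ reckoner seed x=74
  74
~$ reckoner reciproc
  1/74
~$ reckoner shrink x=8/3
  -589/222
~$ reckoner quotient x=9/11
  -6479/1998
~$ registry stash k=wuplu v=ANS
  nil
~$ registry stash k=pla v=289
  nil
~$ registry toss k=winucraz
  207
~$ registry stash k=bowulas v=ANS
  2159-08-21
~$ reckoner reciproc
  -1998/6479
~$ reckoner scale x=-5/2
  4995/6479


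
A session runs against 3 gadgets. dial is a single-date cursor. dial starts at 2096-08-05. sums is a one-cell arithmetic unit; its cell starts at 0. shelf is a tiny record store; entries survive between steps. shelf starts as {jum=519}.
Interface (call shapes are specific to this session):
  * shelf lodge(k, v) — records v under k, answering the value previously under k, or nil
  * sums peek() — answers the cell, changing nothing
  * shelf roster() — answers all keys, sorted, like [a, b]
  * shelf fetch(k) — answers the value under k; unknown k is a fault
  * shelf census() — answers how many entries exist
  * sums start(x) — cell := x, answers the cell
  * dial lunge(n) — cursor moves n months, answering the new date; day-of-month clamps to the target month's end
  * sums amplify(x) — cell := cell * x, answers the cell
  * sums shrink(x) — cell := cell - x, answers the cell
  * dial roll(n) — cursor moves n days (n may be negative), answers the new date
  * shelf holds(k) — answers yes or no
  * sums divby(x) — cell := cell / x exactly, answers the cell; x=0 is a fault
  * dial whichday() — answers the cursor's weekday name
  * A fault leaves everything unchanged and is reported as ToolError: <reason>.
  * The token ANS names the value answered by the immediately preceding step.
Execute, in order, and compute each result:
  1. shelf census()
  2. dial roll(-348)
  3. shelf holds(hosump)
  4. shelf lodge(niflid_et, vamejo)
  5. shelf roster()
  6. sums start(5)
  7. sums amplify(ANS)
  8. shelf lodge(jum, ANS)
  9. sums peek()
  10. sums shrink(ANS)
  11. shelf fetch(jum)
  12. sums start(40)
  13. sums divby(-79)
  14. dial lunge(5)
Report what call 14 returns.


I call shelf census, and see 1.
I try dial roll(n→-348): 2095-08-23.
Next I call shelf holds(k→hosump): no.
I call shelf lodge(k→niflid_et, v→vamejo), and get nil.
I try shelf roster(), and see [jum, niflid_et].
Using sums start(x→5), — result: 5.
Using sums amplify(x→ANS), which returns 25.
I run shelf lodge(k→jum, v→ANS), giving 519.
I call sums peek, and observe 25.
I invoke sums shrink(x→ANS), → 0.
Invoking shelf fetch(k→jum), yielding 25.
I call sums start(x→40), and observe 40.
Then sums divby(x→-79), and see -40/79.
I try dial lunge(n→5), → 2096-01-23.

Answer: 2096-01-23


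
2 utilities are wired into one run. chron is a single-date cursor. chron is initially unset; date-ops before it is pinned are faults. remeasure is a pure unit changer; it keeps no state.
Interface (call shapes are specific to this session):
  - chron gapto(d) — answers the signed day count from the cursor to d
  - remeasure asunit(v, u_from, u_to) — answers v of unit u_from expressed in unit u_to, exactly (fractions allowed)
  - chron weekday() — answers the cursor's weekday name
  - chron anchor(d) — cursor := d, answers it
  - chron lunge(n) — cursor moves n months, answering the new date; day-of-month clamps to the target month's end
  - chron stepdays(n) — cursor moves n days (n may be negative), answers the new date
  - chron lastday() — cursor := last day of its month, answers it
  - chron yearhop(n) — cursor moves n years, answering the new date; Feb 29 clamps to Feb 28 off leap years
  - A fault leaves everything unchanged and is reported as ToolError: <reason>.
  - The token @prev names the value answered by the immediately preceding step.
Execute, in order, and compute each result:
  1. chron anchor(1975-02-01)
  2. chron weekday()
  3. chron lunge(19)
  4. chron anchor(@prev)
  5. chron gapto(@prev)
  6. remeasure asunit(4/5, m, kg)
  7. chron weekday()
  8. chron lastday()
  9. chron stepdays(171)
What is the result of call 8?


I try chron anchor with d: 1975-02-01, and observe 1975-02-01.
Calling chron weekday(), → Saturday.
Next I call chron lunge with n: 19, and observe 1976-09-01.
I call chron anchor with d: @prev, yielding 1976-09-01.
Now I run chron gapto with d: @prev, giving 0.
Invoking remeasure asunit with v: 4/5, u_from: m, u_to: kg, yielding ToolError: incompatible units.
Next I call chron weekday, giving Wednesday.
Invoking chron lastday, giving 1976-09-30.
Next I call chron stepdays with n: 171, yielding 1977-03-20.

Answer: 1976-09-30


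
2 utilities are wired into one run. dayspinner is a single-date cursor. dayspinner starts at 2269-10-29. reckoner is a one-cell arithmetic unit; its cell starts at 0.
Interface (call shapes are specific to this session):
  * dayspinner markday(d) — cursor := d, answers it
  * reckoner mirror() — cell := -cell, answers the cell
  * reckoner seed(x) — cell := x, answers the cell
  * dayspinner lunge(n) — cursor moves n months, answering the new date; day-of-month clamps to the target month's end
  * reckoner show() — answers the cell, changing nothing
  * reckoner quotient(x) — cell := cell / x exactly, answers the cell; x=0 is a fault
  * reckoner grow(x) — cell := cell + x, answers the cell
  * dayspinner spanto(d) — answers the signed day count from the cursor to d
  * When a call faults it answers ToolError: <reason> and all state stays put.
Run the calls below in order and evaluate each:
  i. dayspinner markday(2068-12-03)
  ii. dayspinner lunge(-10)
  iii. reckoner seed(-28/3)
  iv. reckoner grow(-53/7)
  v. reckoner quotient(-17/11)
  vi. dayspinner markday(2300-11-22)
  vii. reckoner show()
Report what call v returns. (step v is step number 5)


Answer: 3905/357

Derivation:
// dayspinner markday(d→2068-12-03) -> 2068-12-03
// dayspinner lunge(n→-10) -> 2068-02-03
// reckoner seed(x→-28/3) -> -28/3
// reckoner grow(x→-53/7) -> -355/21
// reckoner quotient(x→-17/11) -> 3905/357
// dayspinner markday(d→2300-11-22) -> 2300-11-22
// reckoner show() -> 3905/357


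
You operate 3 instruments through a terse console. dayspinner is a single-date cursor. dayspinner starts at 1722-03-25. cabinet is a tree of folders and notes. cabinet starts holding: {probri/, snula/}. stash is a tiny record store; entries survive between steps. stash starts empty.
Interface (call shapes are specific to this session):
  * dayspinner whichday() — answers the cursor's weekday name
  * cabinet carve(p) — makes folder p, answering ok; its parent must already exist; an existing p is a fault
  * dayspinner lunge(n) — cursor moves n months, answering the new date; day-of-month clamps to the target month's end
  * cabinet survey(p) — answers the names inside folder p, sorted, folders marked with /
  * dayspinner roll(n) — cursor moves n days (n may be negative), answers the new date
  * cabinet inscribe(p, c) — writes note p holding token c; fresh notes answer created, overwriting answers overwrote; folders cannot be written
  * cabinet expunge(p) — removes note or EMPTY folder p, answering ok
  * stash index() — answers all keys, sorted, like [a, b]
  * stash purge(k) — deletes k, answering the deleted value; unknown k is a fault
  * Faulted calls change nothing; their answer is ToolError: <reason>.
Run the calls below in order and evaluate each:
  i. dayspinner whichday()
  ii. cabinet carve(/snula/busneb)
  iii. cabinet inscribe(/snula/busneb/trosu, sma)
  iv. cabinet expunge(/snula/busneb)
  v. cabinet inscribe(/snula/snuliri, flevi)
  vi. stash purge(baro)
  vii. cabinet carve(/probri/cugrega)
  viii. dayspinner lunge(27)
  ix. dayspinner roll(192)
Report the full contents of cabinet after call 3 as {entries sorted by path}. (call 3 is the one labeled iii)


Answer: {probri/, snula/, snula/busneb/, snula/busneb/trosu=sma}

Derivation:
==> dayspinner whichday()
<== Wednesday
==> cabinet carve(p=/snula/busneb)
<== ok
==> cabinet inscribe(p=/snula/busneb/trosu, c=sma)
<== created
==> cabinet expunge(p=/snula/busneb)
<== ToolError: not empty
==> cabinet inscribe(p=/snula/snuliri, c=flevi)
<== created
==> stash purge(k=baro)
<== ToolError: no such key baro
==> cabinet carve(p=/probri/cugrega)
<== ok
==> dayspinner lunge(n=27)
<== 1724-06-25
==> dayspinner roll(n=192)
<== 1725-01-03


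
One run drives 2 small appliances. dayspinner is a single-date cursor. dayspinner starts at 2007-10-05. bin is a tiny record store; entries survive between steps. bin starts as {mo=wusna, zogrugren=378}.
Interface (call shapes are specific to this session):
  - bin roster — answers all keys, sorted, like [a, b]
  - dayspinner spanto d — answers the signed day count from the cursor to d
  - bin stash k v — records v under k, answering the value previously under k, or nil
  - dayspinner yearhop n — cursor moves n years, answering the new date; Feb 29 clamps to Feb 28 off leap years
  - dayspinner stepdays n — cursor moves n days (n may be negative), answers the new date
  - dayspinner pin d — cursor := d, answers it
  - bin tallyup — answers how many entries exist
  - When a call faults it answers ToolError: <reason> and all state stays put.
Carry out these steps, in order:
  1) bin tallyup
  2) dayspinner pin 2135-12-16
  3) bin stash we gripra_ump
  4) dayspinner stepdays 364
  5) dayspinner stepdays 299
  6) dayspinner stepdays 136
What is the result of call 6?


Answer: 2138-02-22

Derivation:
I call bin tallyup(), which returns 2.
I use dayspinner pin using d: 2135-12-16, yielding 2135-12-16.
Then bin stash using k: we, v: gripra_ump, yielding nil.
I invoke dayspinner stepdays using n: 364, and observe 2136-12-14.
I try dayspinner stepdays using n: 299, and get 2137-10-09.
I run dayspinner stepdays using n: 136, and observe 2138-02-22.


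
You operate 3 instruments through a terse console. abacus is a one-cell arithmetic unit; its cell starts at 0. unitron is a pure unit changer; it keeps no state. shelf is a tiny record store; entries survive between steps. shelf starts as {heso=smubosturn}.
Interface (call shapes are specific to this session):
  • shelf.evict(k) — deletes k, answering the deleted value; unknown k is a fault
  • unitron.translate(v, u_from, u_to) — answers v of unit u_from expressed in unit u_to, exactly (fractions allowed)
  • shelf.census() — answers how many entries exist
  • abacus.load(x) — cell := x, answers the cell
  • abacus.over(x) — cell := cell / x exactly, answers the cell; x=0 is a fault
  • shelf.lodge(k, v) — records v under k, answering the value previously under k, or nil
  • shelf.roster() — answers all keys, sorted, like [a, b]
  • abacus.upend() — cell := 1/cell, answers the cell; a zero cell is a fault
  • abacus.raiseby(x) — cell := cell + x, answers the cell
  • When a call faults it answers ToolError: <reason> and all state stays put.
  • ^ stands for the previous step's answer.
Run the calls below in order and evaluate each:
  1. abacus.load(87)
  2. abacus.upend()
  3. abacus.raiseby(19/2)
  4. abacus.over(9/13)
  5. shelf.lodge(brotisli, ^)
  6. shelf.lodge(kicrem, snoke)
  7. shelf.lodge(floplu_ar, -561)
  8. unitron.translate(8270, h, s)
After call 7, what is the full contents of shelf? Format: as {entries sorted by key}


Answer: {brotisli=21515/1566, floplu_ar=-561, heso=smubosturn, kicrem=snoke}

Derivation:
Invoking abacus.load passing x='87', giving 87.
I invoke abacus.upend(), yielding 1/87.
Invoking abacus.raiseby passing x='19/2', — result: 1655/174.
I use abacus.over passing x='9/13', and see 21515/1566.
Calling shelf.lodge passing k='brotisli', v='^': nil.
Invoking shelf.lodge passing k='kicrem', v='snoke': nil.
Invoking shelf.lodge passing k='floplu_ar', v='-561': nil.
Calling unitron.translate passing v='8270', u_from='h', u_to='s', — result: 29772000.


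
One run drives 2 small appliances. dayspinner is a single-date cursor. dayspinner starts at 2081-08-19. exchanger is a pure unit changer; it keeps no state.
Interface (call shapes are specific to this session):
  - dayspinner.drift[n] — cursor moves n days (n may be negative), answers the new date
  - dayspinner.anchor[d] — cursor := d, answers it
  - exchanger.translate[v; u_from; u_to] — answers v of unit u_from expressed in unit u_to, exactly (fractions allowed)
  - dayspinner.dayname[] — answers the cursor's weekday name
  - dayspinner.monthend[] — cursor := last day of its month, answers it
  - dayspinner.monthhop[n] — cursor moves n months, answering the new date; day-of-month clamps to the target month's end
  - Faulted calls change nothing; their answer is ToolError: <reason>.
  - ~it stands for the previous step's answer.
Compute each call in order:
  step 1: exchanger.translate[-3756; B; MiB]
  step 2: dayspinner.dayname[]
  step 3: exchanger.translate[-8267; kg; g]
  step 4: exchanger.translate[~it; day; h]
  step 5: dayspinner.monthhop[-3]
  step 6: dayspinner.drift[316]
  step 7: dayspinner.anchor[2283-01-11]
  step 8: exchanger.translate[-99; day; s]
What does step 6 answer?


Answer: 2082-03-31

Derivation:
! translate(v='-3756', u_from='B', u_to='MiB') : -939/262144
! dayname() : Tuesday
! translate(v='-8267', u_from='kg', u_to='g') : -8267000
! translate(v='~it', u_from='day', u_to='h') : -198408000
! monthhop(n='-3') : 2081-05-19
! drift(n='316') : 2082-03-31
! anchor(d='2283-01-11') : 2283-01-11
! translate(v='-99', u_from='day', u_to='s') : -8553600


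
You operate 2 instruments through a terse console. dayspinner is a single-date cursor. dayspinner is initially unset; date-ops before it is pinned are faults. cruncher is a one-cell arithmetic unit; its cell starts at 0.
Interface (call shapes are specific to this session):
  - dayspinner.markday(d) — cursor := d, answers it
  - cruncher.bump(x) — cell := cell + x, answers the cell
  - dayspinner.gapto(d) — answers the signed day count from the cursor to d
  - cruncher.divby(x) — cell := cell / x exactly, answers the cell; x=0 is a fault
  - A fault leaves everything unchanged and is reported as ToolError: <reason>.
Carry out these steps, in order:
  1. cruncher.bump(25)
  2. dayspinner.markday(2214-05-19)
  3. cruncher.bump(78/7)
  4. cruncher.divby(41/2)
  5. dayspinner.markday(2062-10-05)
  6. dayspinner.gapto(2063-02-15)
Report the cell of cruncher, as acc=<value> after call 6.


Answer: acc=506/287

Derivation:
# bump(x='25') == 25
# markday(d='2214-05-19') == 2214-05-19
# bump(x='78/7') == 253/7
# divby(x='41/2') == 506/287
# markday(d='2062-10-05') == 2062-10-05
# gapto(d='2063-02-15') == 133


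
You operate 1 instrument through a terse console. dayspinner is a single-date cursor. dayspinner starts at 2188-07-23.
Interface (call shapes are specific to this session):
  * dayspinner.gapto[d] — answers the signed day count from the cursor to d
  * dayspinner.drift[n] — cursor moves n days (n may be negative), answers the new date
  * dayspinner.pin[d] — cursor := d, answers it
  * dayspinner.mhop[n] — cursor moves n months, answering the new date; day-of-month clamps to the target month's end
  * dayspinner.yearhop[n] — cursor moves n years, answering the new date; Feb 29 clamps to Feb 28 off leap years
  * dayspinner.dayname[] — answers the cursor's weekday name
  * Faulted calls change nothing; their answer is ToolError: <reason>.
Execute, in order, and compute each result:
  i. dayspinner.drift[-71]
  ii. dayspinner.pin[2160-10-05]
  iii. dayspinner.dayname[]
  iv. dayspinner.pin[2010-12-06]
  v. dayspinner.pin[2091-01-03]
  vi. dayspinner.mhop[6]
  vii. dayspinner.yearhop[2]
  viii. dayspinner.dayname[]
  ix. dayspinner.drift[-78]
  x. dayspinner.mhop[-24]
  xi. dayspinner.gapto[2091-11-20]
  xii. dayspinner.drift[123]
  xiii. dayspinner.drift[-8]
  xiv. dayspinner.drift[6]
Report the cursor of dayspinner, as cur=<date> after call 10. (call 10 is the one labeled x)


Answer: cur=2091-04-16

Derivation:
==> dayspinner.drift(-71)
<== 2188-05-13
==> dayspinner.pin(2160-10-05)
<== 2160-10-05
==> dayspinner.dayname()
<== Sunday
==> dayspinner.pin(2010-12-06)
<== 2010-12-06
==> dayspinner.pin(2091-01-03)
<== 2091-01-03
==> dayspinner.mhop(6)
<== 2091-07-03
==> dayspinner.yearhop(2)
<== 2093-07-03
==> dayspinner.dayname()
<== Friday
==> dayspinner.drift(-78)
<== 2093-04-16
==> dayspinner.mhop(-24)
<== 2091-04-16
==> dayspinner.gapto(2091-11-20)
<== 218
==> dayspinner.drift(123)
<== 2091-08-17
==> dayspinner.drift(-8)
<== 2091-08-09
==> dayspinner.drift(6)
<== 2091-08-15
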